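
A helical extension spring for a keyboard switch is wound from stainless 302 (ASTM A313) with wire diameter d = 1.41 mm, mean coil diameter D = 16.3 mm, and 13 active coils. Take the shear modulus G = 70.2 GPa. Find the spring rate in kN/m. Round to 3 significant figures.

0.616 kN/m

k = Gd⁴/(8D³N_a) = (70.2×10³ × 1.41⁴) / (8 × 16.3³ × 13)
  = 277468 / 450398 = 0.61605 N/mm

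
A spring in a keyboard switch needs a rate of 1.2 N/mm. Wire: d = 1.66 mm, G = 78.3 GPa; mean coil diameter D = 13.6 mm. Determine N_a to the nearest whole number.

N_a = Gd⁴/(8D³k) = (78.3×10³ × 1.66⁴)/(8 × 13.6³ × 1.2)
    = 594558 / 24148.4 = 24.62 → 25 coils

25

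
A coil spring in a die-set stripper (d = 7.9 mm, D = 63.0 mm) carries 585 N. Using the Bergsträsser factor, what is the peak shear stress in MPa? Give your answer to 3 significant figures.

Spring index C = D/d = 63.0/7.9 = 7.9747
K_B = (4C+2)/(4C−3) = 33.899/28.899 = 1.1730
τ₀ = 8FD/(πd³) = 8·585·63.0/(π·7.9³) = 294840/1548.9 = 190.35 MPa
τ_max = K·τ₀ = 1.1730 × 190.35 = 223.29 MPa

223 MPa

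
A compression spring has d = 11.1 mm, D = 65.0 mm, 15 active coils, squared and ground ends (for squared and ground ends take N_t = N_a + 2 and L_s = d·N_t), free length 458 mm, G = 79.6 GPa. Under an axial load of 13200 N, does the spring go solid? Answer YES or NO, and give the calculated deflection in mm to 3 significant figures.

YES, δ = 360 mm

k = Gd⁴/(8D³N_a) = (79.6×10³)(11.1⁴)/(8·65.0³·15) = 36.668 N/mm
N_t = 17; L_s = 11.1·17 = 188.7 mm; δ_solid = L₀ − L_s = 458 − 188.7 = 269.3 mm
δ = F/k = 13200/36.668 = 359.99 mm
δ ≥ δ_solid → spring goes solid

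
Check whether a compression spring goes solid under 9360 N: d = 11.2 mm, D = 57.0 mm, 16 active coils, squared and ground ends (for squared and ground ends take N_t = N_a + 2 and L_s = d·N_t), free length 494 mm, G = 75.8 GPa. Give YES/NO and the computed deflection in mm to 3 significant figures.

NO, δ = 186 mm

k = Gd⁴/(8D³N_a) = (75.8×10³)(11.2⁴)/(8·57.0³·16) = 50.316 N/mm
N_t = 18; L_s = 11.2·18 = 201.6 mm; δ_solid = L₀ − L_s = 494 − 201.6 = 292.4 mm
δ = F/k = 9360/50.316 = 186.02 mm
δ < δ_solid → spring does not go solid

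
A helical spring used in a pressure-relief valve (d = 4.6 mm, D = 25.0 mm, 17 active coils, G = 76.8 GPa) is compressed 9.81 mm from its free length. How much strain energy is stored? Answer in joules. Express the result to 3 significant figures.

0.779 J

k = Gd⁴/(8D³N_a) = (76.8×10³)(4.6⁴)/(8·25.0³·17) = 16.182 N/mm
U = ½kδ² = 0.5 × 16.182 × 9.81² = 778.65 N·mm = 0.77865 J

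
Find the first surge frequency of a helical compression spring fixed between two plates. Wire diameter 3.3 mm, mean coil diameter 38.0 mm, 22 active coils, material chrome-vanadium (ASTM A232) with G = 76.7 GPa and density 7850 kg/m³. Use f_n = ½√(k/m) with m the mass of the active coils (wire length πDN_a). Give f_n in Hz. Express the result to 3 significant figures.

36.5 Hz

k = Gd⁴/(8D³N_a) = (76.7×10³)(3.3⁴)/(8·38.0³·22) = 0.94186 N/mm = 941.86 N/m
Wire length L = πDN_a = π·38.0·22 = 2626.4 mm
m = ρ·(πd²/4)·L = 7850 × 8.553×10⁻⁶ m² × 2.6264 m = 0.17634 kg
f_n = ½√(k/m) = 0.5·√(941.86/0.17634) = 0.5·√(5341.3) = 36.542 Hz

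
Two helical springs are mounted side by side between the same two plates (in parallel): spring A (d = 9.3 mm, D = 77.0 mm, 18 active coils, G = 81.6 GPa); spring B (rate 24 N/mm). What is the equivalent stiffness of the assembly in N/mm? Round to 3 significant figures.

k_A = Gd⁴/(8D³N_a) = (81.6×10³)(9.3⁴)/(8·77.0³·18) = 9.2851 N/mm
Parallel: k_eq = 9.2851 + 24 = 33.285 N/mm

33.3 N/mm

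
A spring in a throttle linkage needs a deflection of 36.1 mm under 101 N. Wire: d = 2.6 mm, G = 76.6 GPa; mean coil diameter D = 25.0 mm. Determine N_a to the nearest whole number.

Required rate k = F/δ = 101/36.1 = 2.7978 N/mm
N_a = Gd⁴/(8D³k) = (76.6×10³ × 2.6⁴)/(8 × 25.0³ × 2.7978)
    = 3.50044e+06 / 349723 = 10.01 → 10 coils

10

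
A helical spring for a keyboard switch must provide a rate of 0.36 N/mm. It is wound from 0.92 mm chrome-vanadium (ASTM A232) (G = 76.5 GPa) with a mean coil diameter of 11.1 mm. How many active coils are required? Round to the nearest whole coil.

14

N_a = Gd⁴/(8D³k) = (76.5×10³ × 0.92⁴)/(8 × 11.1³ × 0.36)
    = 54804.1 / 3938.78 = 13.91 → 14 coils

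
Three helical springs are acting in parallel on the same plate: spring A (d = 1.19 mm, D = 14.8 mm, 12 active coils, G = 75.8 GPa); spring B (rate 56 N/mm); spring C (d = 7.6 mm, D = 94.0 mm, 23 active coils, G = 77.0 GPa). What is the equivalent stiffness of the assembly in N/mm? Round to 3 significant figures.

k_A = Gd⁴/(8D³N_a) = (75.8×10³)(1.19⁴)/(8·14.8³·12) = 0.48843 N/mm
k_C = Gd⁴/(8D³N_a) = (77.0×10³)(7.6⁴)/(8·94.0³·23) = 1.6809 N/mm
Parallel: k_eq = 0.48843 + 56 + 1.6809 = 58.169 N/mm

58.2 N/mm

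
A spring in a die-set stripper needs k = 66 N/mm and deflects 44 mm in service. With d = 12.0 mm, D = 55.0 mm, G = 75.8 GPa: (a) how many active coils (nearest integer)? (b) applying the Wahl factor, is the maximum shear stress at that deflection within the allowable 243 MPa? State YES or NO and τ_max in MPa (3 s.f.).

(a) 18 coils; (b) NO, τ_max = 314 MPa

N_a = Gd⁴/(8D³k) = (75.8×10³)(12.0⁴)/(8·55.0³·66) = 17.89 → N_a = 18
Actual rate k = Gd⁴/(8D³·18) = 65.606 N/mm
Working load F = kδ = 65.606·44 = 2886.7 N
C = 55.0/12.0 = 4.5833; K_W = (4C−1)/(4C−4)+0.615/C = 1.3435
τ_max = K_W·8FD/(πd³) = 1.3435·233.97 = 314.33 MPa
τ_max > 243 MPa → exceeds allowable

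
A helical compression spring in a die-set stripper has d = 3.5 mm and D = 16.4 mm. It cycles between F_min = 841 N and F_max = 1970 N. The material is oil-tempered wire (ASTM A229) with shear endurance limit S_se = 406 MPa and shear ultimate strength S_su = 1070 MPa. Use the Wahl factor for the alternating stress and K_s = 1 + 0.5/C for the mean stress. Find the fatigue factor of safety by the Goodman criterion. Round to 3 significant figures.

C = D/d = 16.4/3.5 = 4.6857; K_W = (4C−1)/(4C−4)+0.615/C = 1.3347; K_s = 1+0.5/C = 1.1067
F_a = (F_max−F_min)/2 = 564.5 N; F_m = (F_max+F_min)/2 = 1405.5 N
τ_a = K_W·8F_aD/(πd³) = 1.3347 × 549.85 = 733.91 MPa
τ_m = K_s·8F_mD/(πd³) = 1.1067 × 1369 = 1515.1 MPa
Goodman: 1/n_f = τ_a/S_se + τ_m/S_su = 733.91/406 + 1515.1/1070 = 1.80765 + 1.41599 = 3.2236
n_f = 1/3.2236 = 0.3102

0.310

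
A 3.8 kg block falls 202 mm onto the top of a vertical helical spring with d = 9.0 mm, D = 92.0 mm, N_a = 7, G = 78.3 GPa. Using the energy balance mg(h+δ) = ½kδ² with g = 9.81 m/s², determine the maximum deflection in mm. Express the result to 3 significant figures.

k = Gd⁴/(8D³N_a) = (78.3×10³)(9.0⁴)/(8·92.0³·7) = 11.781 N/mm
W = mg = 3.8 × 9.81 = 37.278 N
½kδ² − Wδ − Wh = 0 → δ = (W + √(W² + 2kWh))/k
δ = (37.278 + √(1389.6 + 177425))/11.781 = (37.278 + 422.86)/11.781 = 39.058 mm

39.1 mm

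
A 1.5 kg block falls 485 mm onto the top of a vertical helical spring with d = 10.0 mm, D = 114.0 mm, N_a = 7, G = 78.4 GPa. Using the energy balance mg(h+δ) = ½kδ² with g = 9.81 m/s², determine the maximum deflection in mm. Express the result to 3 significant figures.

k = Gd⁴/(8D³N_a) = (78.4×10³)(10.0⁴)/(8·114.0³·7) = 9.4496 N/mm
W = mg = 1.5 × 9.81 = 14.715 N
½kδ² − Wδ − Wh = 0 → δ = (W + √(W² + 2kWh))/k
δ = (14.715 + √(216.53 + 134879))/9.4496 = (14.715 + 367.55)/9.4496 = 40.453 mm

40.5 mm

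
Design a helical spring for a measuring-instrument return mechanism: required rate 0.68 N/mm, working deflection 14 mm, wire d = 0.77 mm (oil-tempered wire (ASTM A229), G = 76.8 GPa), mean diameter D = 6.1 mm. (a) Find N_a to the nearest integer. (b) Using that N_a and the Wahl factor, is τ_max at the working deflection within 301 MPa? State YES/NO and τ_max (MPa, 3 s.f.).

N_a = Gd⁴/(8D³k) = (76.8×10³)(0.77⁴)/(8·6.1³·0.68) = 21.86 → N_a = 22
Actual rate k = Gd⁴/(8D³·22) = 0.67581 N/mm
Working load F = kδ = 0.67581·14 = 9.4613 N
C = 6.1/0.77 = 7.9221; K_W = (4C−1)/(4C−4)+0.615/C = 1.1860
τ_max = K_W·8FD/(πd³) = 1.1860·321.92 = 381.79 MPa
τ_max > 301 MPa → exceeds allowable

(a) 22 coils; (b) NO, τ_max = 382 MPa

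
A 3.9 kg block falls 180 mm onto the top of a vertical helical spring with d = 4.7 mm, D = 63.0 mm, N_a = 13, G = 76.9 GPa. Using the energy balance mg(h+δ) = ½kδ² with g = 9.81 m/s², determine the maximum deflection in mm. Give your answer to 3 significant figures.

k = Gd⁴/(8D³N_a) = (76.9×10³)(4.7⁴)/(8·63.0³·13) = 1.443 N/mm
W = mg = 3.9 × 9.81 = 38.259 N
½kδ² − Wδ − Wh = 0 → δ = (W + √(W² + 2kWh))/k
δ = (38.259 + √(1463.8 + 19874.6))/1.443 = (38.259 + 146.08)/1.443 = 127.75 mm

128 mm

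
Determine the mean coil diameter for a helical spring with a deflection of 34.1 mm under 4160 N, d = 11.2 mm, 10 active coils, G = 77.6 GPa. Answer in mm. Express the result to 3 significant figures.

Required rate k = F/δ = 4160/34.1 = 121.99 N/mm
D = (Gd⁴/(8N_a·k))^(1/3) = (77.6×10³·11.2⁴/(8·10·121.99))^(1/3)
  = (125114)^(1/3) = 50.0152 mm

50.0 mm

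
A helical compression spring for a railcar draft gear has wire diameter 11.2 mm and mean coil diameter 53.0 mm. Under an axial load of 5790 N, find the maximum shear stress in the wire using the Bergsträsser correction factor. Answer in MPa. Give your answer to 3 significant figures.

Spring index C = D/d = 53.0/11.2 = 4.7321
K_B = (4C+2)/(4C−3) = 20.929/15.929 = 1.3139
τ₀ = 8FD/(πd³) = 8·5790·53.0/(π·11.2³) = 2.45496e+06/4413.7 = 556.21 MPa
τ_max = K·τ₀ = 1.3139 × 556.21 = 730.81 MPa

731 MPa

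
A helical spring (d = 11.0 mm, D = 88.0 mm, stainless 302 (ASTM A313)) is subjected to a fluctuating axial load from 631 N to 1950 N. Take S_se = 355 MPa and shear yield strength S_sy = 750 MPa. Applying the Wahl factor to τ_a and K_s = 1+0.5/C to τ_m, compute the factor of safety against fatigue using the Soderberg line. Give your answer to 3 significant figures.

1.47

C = D/d = 88.0/11.0 = 8.0000; K_W = (4C−1)/(4C−4)+0.615/C = 1.1840; K_s = 1+0.5/C = 1.0625
F_a = (F_max−F_min)/2 = 659.5 N; F_m = (F_max+F_min)/2 = 1290.5 N
τ_a = K_W·8F_aD/(πd³) = 1.1840 × 111.03 = 131.47 MPa
τ_m = K_s·8F_mD/(πd³) = 1.0625 × 217.27 = 230.85 MPa
Soderberg: 1/n_f = τ_a/S_se + τ_m/S_sy = 131.47/355 + 230.85/750 = 0.37033 + 0.30780 = 0.67813
n_f = 1/0.67813 = 1.475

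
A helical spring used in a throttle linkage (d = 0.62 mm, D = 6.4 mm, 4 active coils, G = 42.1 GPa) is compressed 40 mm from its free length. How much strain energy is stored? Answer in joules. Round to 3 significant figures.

0.593 J

k = Gd⁴/(8D³N_a) = (42.1×10³)(0.62⁴)/(8·6.4³·4) = 0.74158 N/mm
U = ½kδ² = 0.5 × 0.74158 × 40² = 593.27 N·mm = 0.59327 J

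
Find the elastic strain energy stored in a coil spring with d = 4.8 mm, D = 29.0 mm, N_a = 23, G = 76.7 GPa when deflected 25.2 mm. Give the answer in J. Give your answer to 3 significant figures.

k = Gd⁴/(8D³N_a) = (76.7×10³)(4.8⁴)/(8·29.0³·23) = 9.0729 N/mm
U = ½kδ² = 0.5 × 9.0729 × 25.2² = 2880.8 N·mm = 2.8808 J

2.88 J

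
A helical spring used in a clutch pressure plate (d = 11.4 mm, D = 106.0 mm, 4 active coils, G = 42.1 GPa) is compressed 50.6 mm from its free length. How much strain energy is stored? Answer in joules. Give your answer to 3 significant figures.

23.9 J

k = Gd⁴/(8D³N_a) = (42.1×10³)(11.4⁴)/(8·106.0³·4) = 18.657 N/mm
U = ½kδ² = 0.5 × 18.657 × 50.6² = 23884 N·mm = 23.884 J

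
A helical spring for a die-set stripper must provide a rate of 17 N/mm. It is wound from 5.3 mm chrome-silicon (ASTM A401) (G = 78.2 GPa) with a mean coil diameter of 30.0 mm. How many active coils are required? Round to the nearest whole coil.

N_a = Gd⁴/(8D³k) = (78.2×10³ × 5.3⁴)/(8 × 30.0³ × 17)
    = 6.17036e+07 / 3.672e+06 = 16.8 → 17 coils

17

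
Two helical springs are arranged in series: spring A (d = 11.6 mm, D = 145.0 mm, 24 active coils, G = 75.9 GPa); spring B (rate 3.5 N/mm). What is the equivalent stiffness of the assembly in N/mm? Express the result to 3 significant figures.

1.41 N/mm

k_A = Gd⁴/(8D³N_a) = (75.9×10³)(11.6⁴)/(8·145.0³·24) = 2.3478 N/mm
Series: 1/k_eq = 1/2.3478 + 1/3.5 = 0.71164; k_eq = 1.4052 N/mm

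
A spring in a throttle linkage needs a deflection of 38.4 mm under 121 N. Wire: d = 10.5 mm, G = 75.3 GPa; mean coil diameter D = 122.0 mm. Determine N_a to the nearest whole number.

Required rate k = F/δ = 121/38.4 = 3.151 N/mm
N_a = Gd⁴/(8D³k) = (75.3×10³ × 10.5⁴)/(8 × 122.0³ × 3.151)
    = 9.15276e+08 / 4.57745e+07 = 20 → 20 coils

20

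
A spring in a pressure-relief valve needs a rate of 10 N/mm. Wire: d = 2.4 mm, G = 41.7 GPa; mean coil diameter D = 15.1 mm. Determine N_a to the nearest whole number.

N_a = Gd⁴/(8D³k) = (41.7×10³ × 2.4⁴)/(8 × 15.1³ × 10)
    = 1.38351e+06 / 275436 = 5.023 → 5 coils

5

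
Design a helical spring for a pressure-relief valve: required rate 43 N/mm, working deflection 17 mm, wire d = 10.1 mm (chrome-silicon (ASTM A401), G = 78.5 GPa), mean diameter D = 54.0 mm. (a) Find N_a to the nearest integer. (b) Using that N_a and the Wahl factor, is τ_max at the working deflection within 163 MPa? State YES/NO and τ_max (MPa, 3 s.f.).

(a) 15 coils; (b) YES, τ_max = 126 MPa

N_a = Gd⁴/(8D³k) = (78.5×10³)(10.1⁴)/(8·54.0³·43) = 15.08 → N_a = 15
Actual rate k = Gd⁴/(8D³·15) = 43.231 N/mm
Working load F = kδ = 43.231·17 = 734.92 N
C = 54.0/10.1 = 5.3465; K_W = (4C−1)/(4C−4)+0.615/C = 1.2876
τ_max = K_W·8FD/(πd³) = 1.2876·98.087 = 126.29 MPa
τ_max ≤ 163 MPa → acceptable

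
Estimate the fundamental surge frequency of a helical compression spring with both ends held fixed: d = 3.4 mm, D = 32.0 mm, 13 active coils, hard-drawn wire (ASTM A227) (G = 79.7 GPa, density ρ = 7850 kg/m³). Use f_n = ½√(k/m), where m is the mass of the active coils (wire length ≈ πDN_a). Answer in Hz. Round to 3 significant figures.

91.6 Hz

k = Gd⁴/(8D³N_a) = (79.7×10³)(3.4⁴)/(8·32.0³·13) = 3.1253 N/mm = 3125.3 N/m
Wire length L = πDN_a = π·32.0·13 = 1306.9 mm
m = ρ·(πd²/4)·L = 7850 × 9.0792×10⁻⁶ m² × 1.3069 m = 0.093145 kg
f_n = ½√(k/m) = 0.5·√(3125.3/0.093145) = 0.5·√(33553) = 91.587 Hz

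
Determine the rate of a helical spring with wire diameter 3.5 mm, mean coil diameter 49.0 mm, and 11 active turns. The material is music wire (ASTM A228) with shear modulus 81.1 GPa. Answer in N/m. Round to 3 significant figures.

1180 N/m

k = Gd⁴/(8D³N_a) = (81.1×10³ × 3.5⁴) / (8 × 49.0³ × 11)
  = 1.21701e+07 / 1.03531e+07 = 1.1755 N/mm = 1175.5 N/m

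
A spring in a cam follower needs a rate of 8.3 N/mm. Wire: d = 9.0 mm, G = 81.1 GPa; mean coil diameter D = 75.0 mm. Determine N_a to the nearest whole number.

N_a = Gd⁴/(8D³k) = (81.1×10³ × 9.0⁴)/(8 × 75.0³ × 8.3)
    = 5.32097e+08 / 2.80125e+07 = 18.99 → 19 coils

19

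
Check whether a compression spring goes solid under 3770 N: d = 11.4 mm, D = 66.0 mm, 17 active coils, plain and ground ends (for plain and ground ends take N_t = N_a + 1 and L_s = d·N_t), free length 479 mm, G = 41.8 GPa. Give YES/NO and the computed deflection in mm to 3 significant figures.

k = Gd⁴/(8D³N_a) = (41.8×10³)(11.4⁴)/(8·66.0³·17) = 18.056 N/mm
N_t = 18; L_s = 11.4·18 = 205.2 mm; δ_solid = L₀ − L_s = 479 − 205.2 = 273.8 mm
δ = F/k = 3770/18.056 = 208.79 mm
δ < δ_solid → spring does not go solid

NO, δ = 209 mm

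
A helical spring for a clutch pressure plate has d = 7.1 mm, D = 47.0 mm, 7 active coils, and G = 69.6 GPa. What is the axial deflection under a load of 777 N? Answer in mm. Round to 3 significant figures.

25.5 mm

k = Gd⁴/(8D³N_a) = (69.6×10³)(7.1⁴)/(8·47.0³·7) = 30.42 N/mm
δ = F/k = 777 / 30.42 = 25.542 mm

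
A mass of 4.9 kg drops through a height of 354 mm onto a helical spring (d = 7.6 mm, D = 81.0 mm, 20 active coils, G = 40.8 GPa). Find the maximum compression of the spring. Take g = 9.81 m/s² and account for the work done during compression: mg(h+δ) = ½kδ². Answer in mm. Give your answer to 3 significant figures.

179 mm

k = Gd⁴/(8D³N_a) = (40.8×10³)(7.6⁴)/(8·81.0³·20) = 1.6008 N/mm
W = mg = 4.9 × 9.81 = 48.069 N
½kδ² − Wδ − Wh = 0 → δ = (W + √(W² + 2kWh))/k
δ = (48.069 + √(2310.6 + 54480.1))/1.6008 = (48.069 + 238.31)/1.6008 = 178.9 mm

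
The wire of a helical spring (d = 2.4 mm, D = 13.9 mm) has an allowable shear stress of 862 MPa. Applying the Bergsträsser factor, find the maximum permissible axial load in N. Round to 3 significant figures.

270 N

C = D/d = 13.9/2.4 = 5.7917
K_B = (4C+2)/(4C−3) = 25.167/20.167 = 1.2479
τ_max = K·8FD/(πd³) → F_max = τ_allow·πd³/(8DK)
F_max = 862·π·2.4³/(8·13.9·1.2479) = 37436/138.77 = 269.77 N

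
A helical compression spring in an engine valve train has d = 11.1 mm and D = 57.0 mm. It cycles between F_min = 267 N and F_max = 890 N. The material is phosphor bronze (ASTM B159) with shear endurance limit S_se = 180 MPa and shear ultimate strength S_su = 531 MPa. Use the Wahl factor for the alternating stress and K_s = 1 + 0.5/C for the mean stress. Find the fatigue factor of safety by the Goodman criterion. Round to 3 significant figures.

2.73

C = D/d = 57.0/11.1 = 5.1351; K_W = (4C−1)/(4C−4)+0.615/C = 1.3011; K_s = 1+0.5/C = 1.0974
F_a = (F_max−F_min)/2 = 311.5 N; F_m = (F_max+F_min)/2 = 578.5 N
τ_a = K_W·8F_aD/(πd³) = 1.3011 × 33.06 = 43.016 MPa
τ_m = K_s·8F_mD/(πd³) = 1.0974 × 61.397 = 67.375 MPa
Goodman: 1/n_f = τ_a/S_se + τ_m/S_su = 43.016/180 + 67.375/531 = 0.23898 + 0.12688 = 0.36586
n_f = 1/0.36586 = 2.733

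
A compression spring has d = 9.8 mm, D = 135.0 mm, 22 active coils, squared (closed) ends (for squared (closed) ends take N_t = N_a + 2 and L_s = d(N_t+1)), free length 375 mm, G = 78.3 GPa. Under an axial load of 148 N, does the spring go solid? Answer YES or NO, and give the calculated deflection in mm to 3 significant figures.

k = Gd⁴/(8D³N_a) = (78.3×10³)(9.8⁴)/(8·135.0³·22) = 1.6678 N/mm
N_t = 24; L_s = 9.8·25 = 245 mm; δ_solid = L₀ − L_s = 375 − 245 = 130 mm
δ = F/k = 148/1.6678 = 88.738 mm
δ < δ_solid → spring does not go solid

NO, δ = 88.7 mm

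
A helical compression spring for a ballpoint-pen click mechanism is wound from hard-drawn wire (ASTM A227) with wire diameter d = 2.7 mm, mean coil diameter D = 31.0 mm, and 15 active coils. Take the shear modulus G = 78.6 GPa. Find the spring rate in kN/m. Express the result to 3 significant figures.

1.17 kN/m

k = Gd⁴/(8D³N_a) = (78.6×10³ × 2.7⁴) / (8 × 31.0³ × 15)
  = 4.17713e+06 / 3.57492e+06 = 1.1685 N/mm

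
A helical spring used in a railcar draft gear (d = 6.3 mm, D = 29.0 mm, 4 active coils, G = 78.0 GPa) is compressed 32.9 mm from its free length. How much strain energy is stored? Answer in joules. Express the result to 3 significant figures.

k = Gd⁴/(8D³N_a) = (78.0×10³)(6.3⁴)/(8·29.0³·4) = 157.44 N/mm
U = ½kδ² = 0.5 × 157.44 × 32.9² = 85207 N·mm = 85.207 J

85.2 J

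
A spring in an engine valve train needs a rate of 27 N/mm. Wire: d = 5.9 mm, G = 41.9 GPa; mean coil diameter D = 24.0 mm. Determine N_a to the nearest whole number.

N_a = Gd⁴/(8D³k) = (41.9×10³ × 5.9⁴)/(8 × 24.0³ × 27)
    = 5.07717e+07 / 2.98598e+06 = 17 → 17 coils

17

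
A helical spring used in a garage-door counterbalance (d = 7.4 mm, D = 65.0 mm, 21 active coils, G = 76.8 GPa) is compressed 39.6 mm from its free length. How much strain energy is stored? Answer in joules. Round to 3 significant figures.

3.91 J

k = Gd⁴/(8D³N_a) = (76.8×10³)(7.4⁴)/(8·65.0³·21) = 4.9916 N/mm
U = ½kδ² = 0.5 × 4.9916 × 39.6² = 3913.8 N·mm = 3.9138 J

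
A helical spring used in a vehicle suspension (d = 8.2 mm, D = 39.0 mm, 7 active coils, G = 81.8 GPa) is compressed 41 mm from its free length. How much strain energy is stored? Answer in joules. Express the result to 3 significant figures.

93.6 J

k = Gd⁴/(8D³N_a) = (81.8×10³)(8.2⁴)/(8·39.0³·7) = 111.33 N/mm
U = ½kδ² = 0.5 × 111.33 × 41² = 93576 N·mm = 93.576 J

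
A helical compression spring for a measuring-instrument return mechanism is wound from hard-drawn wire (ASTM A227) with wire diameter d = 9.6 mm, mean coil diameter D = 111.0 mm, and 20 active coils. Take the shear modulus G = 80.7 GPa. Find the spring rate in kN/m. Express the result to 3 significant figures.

3.13 kN/m

k = Gd⁴/(8D³N_a) = (80.7×10³ × 9.6⁴) / (8 × 111.0³ × 20)
  = 6.85423e+08 / 2.18821e+08 = 3.1323 N/mm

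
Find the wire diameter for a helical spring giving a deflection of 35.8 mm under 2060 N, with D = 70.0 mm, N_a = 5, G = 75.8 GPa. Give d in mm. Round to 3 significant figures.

Required rate k = F/δ = 2060/35.8 = 57.542 N/mm
d = (8D³N_a·k / G)^(1/4) = (8·70.0³·5·57.542 / (75.8×10³))^0.25
  = (10415)^0.25 = 10.1022 mm

10.1 mm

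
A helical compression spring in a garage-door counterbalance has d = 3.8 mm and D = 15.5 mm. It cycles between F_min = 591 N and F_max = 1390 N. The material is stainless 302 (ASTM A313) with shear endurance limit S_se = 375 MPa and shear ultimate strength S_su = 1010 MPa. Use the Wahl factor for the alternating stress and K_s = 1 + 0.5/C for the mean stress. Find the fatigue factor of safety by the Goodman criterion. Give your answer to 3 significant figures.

C = D/d = 15.5/3.8 = 4.0789; K_W = (4C−1)/(4C−4)+0.615/C = 1.3944; K_s = 1+0.5/C = 1.1226
F_a = (F_max−F_min)/2 = 399.5 N; F_m = (F_max+F_min)/2 = 990.5 N
τ_a = K_W·8F_aD/(πd³) = 1.3944 × 287.37 = 400.7 MPa
τ_m = K_s·8F_mD/(πd³) = 1.1226 × 712.48 = 799.82 MPa
Goodman: 1/n_f = τ_a/S_se + τ_m/S_su = 400.7/375 + 799.82/1010 = 1.06852 + 0.79190 = 1.8604
n_f = 1/1.8604 = 0.5375

0.538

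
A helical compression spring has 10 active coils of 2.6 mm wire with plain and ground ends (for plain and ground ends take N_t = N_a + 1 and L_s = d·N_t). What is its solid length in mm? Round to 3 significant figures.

28.6 mm

plain and ground ends: N_t = N_a + 1 = 10 + 1 = 11
L_s = d·N_t = 2.6 × 11 = 28.6 mm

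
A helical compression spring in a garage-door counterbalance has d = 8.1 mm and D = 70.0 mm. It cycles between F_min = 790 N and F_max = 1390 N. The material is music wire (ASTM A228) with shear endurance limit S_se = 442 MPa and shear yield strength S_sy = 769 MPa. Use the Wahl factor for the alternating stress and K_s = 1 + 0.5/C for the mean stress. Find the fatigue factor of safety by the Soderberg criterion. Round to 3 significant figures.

1.30

C = D/d = 70.0/8.1 = 8.6420; K_W = (4C−1)/(4C−4)+0.615/C = 1.1693; K_s = 1+0.5/C = 1.0579
F_a = (F_max−F_min)/2 = 300 N; F_m = (F_max+F_min)/2 = 1090 N
τ_a = K_W·8F_aD/(πd³) = 1.1693 × 100.62 = 117.66 MPa
τ_m = K_s·8F_mD/(πd³) = 1.0579 × 365.6 = 386.76 MPa
Soderberg: 1/n_f = τ_a/S_se + τ_m/S_sy = 117.66/442 + 386.76/769 = 0.26620 + 0.50293 = 0.76913
n_f = 1/0.76913 = 1.3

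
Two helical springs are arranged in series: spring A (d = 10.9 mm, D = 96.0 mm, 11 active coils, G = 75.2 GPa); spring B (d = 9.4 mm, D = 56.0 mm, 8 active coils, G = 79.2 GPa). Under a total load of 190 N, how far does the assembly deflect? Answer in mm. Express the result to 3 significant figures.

k_A = Gd⁴/(8D³N_a) = (75.2×10³)(10.9⁴)/(8·96.0³·11) = 13.634 N/mm
k_B = Gd⁴/(8D³N_a) = (79.2×10³)(9.4⁴)/(8·56.0³·8) = 55.016 N/mm
Series: 1/k_eq = 1/13.634 + 1/55.016 = 0.091522; k_eq = 10.926 N/mm
δ = F/k_eq = 190/10.926 = 17.389 mm

17.4 mm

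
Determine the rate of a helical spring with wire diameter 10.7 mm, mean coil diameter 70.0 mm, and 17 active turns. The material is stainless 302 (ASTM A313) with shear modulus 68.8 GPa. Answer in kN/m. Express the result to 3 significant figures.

19.3 kN/m

k = Gd⁴/(8D³N_a) = (68.8×10³ × 10.7⁴) / (8 × 70.0³ × 17)
  = 9.01828e+08 / 4.6648e+07 = 19.333 N/mm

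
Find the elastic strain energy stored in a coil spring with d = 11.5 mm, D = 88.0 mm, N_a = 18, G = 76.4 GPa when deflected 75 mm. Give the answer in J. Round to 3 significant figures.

k = Gd⁴/(8D³N_a) = (76.4×10³)(11.5⁴)/(8·88.0³·18) = 13.617 N/mm
U = ½kδ² = 0.5 × 13.617 × 75² = 38297 N·mm = 38.297 J

38.3 J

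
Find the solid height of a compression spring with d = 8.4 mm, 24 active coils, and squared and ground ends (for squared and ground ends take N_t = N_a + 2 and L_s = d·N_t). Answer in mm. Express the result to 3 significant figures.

squared and ground ends: N_t = N_a + 2 = 24 + 2 = 26
L_s = d·N_t = 8.4 × 26 = 218.4 mm

218 mm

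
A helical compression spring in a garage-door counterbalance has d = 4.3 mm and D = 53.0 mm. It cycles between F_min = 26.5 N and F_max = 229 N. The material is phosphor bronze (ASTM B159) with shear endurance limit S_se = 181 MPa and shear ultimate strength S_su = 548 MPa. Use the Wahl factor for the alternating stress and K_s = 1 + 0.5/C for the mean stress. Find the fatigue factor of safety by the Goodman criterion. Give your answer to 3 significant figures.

0.680

C = D/d = 53.0/4.3 = 12.3256; K_W = (4C−1)/(4C−4)+0.615/C = 1.1161; K_s = 1+0.5/C = 1.0406
F_a = (F_max−F_min)/2 = 101.25 N; F_m = (F_max+F_min)/2 = 127.75 N
τ_a = K_W·8F_aD/(πd³) = 1.1161 × 171.87 = 191.83 MPa
τ_m = K_s·8F_mD/(πd³) = 1.0406 × 216.86 = 225.65 MPa
Goodman: 1/n_f = τ_a/S_se + τ_m/S_su = 191.83/181 + 225.65/548 = 1.05983 + 0.41178 = 1.4716
n_f = 1/1.4716 = 0.6795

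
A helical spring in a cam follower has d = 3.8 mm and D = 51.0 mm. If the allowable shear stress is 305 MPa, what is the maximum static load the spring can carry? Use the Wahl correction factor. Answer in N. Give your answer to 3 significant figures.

116 N

C = D/d = 51.0/3.8 = 13.4211
K_W = (4C−1)/(4C−4) + 0.615/C = 52.684/49.684 + 0.0458 = 1.1062
τ_max = K·8FD/(πd³) → F_max = τ_allow·πd³/(8DK)
F_max = 305·π·3.8³/(8·51.0·1.1062) = 52578/451.33 = 116.49 N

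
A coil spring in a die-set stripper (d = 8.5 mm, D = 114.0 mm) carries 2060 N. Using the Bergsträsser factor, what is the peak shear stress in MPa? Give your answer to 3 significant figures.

Spring index C = D/d = 114.0/8.5 = 13.4118
K_B = (4C+2)/(4C−3) = 55.647/50.647 = 1.0987
τ₀ = 8FD/(πd³) = 8·2060·114.0/(π·8.5³) = 1.87872e+06/1929.3 = 973.77 MPa
τ_max = K·τ₀ = 1.0987 × 973.77 = 1069.9 MPa

1070 MPa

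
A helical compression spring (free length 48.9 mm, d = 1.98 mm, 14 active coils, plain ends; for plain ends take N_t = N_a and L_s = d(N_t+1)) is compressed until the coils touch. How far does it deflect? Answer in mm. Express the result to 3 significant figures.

19.2 mm

N_t = 14; L_s = 1.98·15 = 29.7 mm
δ_solid = L₀ − L_s = 48.9 − 29.7 = 19.2 mm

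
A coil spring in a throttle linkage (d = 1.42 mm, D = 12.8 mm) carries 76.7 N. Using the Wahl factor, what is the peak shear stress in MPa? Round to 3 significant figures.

Spring index C = D/d = 12.8/1.42 = 9.0141
K_W = (4C−1)/(4C−4) + 0.615/C = 35.056/32.056 + 0.0682 = 1.1618
τ₀ = 8FD/(πd³) = 8·76.7·12.8/(π·1.42³) = 7854.08/8.9953 = 873.13 MPa
τ_max = K·τ₀ = 1.1618 × 873.13 = 1014.4 MPa

1010 MPa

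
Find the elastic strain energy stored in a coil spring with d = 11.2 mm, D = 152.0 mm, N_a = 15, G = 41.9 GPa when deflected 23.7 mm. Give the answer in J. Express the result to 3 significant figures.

0.439 J

k = Gd⁴/(8D³N_a) = (41.9×10³)(11.2⁴)/(8·152.0³·15) = 1.5645 N/mm
U = ½kδ² = 0.5 × 1.5645 × 23.7² = 439.38 N·mm = 0.43938 J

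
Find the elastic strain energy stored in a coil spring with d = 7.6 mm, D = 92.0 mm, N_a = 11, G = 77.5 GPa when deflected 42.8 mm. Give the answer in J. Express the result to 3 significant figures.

3.46 J

k = Gd⁴/(8D³N_a) = (77.5×10³)(7.6⁴)/(8·92.0³·11) = 3.7732 N/mm
U = ½kδ² = 0.5 × 3.7732 × 42.8² = 3456 N·mm = 3.456 J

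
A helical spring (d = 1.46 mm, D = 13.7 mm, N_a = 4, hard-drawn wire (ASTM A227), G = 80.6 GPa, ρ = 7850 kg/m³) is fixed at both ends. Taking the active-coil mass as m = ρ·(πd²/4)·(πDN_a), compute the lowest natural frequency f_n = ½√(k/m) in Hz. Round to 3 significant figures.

701 Hz

k = Gd⁴/(8D³N_a) = (80.6×10³)(1.46⁴)/(8·13.7³·4) = 4.4508 N/mm = 4450.8 N/m
Wire length L = πDN_a = π·13.7·4 = 172.16 mm
m = ρ·(πd²/4)·L = 7850 × 1.6742×10⁻⁶ m² × 0.17216 m = 0.0022625 kg
f_n = ½√(k/m) = 0.5·√(4450.8/0.0022625) = 0.5·√(1.9672e+06) = 701.28 Hz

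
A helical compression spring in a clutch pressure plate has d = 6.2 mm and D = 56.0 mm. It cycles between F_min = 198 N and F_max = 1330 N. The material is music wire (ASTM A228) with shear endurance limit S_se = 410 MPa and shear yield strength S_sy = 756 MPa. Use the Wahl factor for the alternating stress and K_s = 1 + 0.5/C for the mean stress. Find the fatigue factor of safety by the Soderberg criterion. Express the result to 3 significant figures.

0.626

C = D/d = 56.0/6.2 = 9.0323; K_W = (4C−1)/(4C−4)+0.615/C = 1.1615; K_s = 1+0.5/C = 1.0554
F_a = (F_max−F_min)/2 = 566 N; F_m = (F_max+F_min)/2 = 764 N
τ_a = K_W·8F_aD/(πd³) = 1.1615 × 338.66 = 393.35 MPa
τ_m = K_s·8F_mD/(πd³) = 1.0554 × 457.14 = 482.44 MPa
Soderberg: 1/n_f = τ_a/S_se + τ_m/S_sy = 393.35/410 + 482.44/756 = 0.95938 + 0.63815 = 1.5975
n_f = 1/1.5975 = 0.626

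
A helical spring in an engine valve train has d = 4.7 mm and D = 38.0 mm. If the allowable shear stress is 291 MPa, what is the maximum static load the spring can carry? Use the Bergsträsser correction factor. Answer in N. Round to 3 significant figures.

C = D/d = 38.0/4.7 = 8.0851
K_B = (4C+2)/(4C−3) = 34.340/29.340 = 1.1704
τ_max = K·8FD/(πd³) → F_max = τ_allow·πd³/(8DK)
F_max = 291·π·4.7³/(8·38.0·1.1704) = 94915/355.81 = 266.76 N

267 N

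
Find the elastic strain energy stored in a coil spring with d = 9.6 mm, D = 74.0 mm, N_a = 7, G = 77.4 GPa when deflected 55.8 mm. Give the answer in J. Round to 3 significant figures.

k = Gd⁴/(8D³N_a) = (77.4×10³)(9.6⁴)/(8·74.0³·7) = 28.97 N/mm
U = ½kδ² = 0.5 × 28.97 × 55.8² = 45100 N·mm = 45.1 J

45.1 J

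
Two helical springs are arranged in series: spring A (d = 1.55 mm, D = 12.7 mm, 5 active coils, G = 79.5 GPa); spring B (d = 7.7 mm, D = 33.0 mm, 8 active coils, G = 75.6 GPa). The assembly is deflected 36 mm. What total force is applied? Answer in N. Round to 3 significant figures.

k_A = Gd⁴/(8D³N_a) = (79.5×10³)(1.55⁴)/(8·12.7³·5) = 5.6004 N/mm
k_B = Gd⁴/(8D³N_a) = (75.6×10³)(7.7⁴)/(8·33.0³·8) = 115.55 N/mm
Series: 1/k_eq = 1/5.6004 + 1/115.55 = 0.18721; k_eq = 5.3416 N/mm
F = k_eq·δ = 5.3416·36 = 192.3 N

192 N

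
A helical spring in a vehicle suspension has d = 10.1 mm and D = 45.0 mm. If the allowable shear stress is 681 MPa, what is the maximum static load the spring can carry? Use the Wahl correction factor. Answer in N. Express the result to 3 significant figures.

4520 N

C = D/d = 45.0/10.1 = 4.4554
K_W = (4C−1)/(4C−4) + 0.615/C = 16.822/13.822 + 0.1380 = 1.3551
τ_max = K·8FD/(πd³) → F_max = τ_allow·πd³/(8DK)
F_max = 681·π·10.1³/(8·45.0·1.3551) = 2.2043e+06/487.83 = 4518.5 N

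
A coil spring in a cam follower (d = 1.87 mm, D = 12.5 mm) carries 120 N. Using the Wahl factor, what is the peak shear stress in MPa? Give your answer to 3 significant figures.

Spring index C = D/d = 12.5/1.87 = 6.6845
K_W = (4C−1)/(4C−4) + 0.615/C = 25.738/22.738 + 0.0920 = 1.2239
τ₀ = 8FD/(πd³) = 8·120·12.5/(π·1.87³) = 12000/20.544 = 584.13 MPa
τ_max = K·τ₀ = 1.2239 × 584.13 = 714.94 MPa

715 MPa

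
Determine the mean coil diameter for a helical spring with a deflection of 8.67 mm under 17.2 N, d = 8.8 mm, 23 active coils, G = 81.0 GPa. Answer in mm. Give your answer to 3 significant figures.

110 mm

Required rate k = F/δ = 17.2/8.67 = 1.9839 N/mm
D = (Gd⁴/(8N_a·k))^(1/3) = (81.0×10³·8.8⁴/(8·23·1.9839))^(1/3)
  = (1.33073e+06)^(1/3) = 109.9924 mm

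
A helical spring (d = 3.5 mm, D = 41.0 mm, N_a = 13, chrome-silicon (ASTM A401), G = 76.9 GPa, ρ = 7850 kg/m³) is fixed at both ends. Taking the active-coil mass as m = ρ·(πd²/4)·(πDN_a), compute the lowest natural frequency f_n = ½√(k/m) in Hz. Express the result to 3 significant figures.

k = Gd⁴/(8D³N_a) = (76.9×10³)(3.5⁴)/(8·41.0³·13) = 1.61 N/mm = 1610 N/m
Wire length L = πDN_a = π·41.0·13 = 1674.5 mm
m = ρ·(πd²/4)·L = 7850 × 9.6211×10⁻⁶ m² × 1.6745 m = 0.12647 kg
f_n = ½√(k/m) = 0.5·√(1610/0.12647) = 0.5·√(12730) = 56.414 Hz

56.4 Hz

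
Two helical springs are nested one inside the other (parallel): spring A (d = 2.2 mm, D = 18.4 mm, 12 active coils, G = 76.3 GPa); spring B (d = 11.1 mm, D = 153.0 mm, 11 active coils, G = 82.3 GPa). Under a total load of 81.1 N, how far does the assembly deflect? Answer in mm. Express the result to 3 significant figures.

k_A = Gd⁴/(8D³N_a) = (76.3×10³)(2.2⁴)/(8·18.4³·12) = 2.9888 N/mm
k_B = Gd⁴/(8D³N_a) = (82.3×10³)(11.1⁴)/(8·153.0³·11) = 3.964 N/mm
Parallel: k_eq = 2.9888 + 3.964 = 6.9528 N/mm
δ = F/k_eq = 81.1/6.9528 = 11.664 mm

11.7 mm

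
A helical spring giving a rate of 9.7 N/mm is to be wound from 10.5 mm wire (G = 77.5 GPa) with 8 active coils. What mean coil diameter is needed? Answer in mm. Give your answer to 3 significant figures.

115 mm

D = (Gd⁴/(8N_a·k))^(1/3) = (77.5×10³·10.5⁴/(8·8·9.7))^(1/3)
  = (1.51742e+06)^(1/3) = 114.9130 mm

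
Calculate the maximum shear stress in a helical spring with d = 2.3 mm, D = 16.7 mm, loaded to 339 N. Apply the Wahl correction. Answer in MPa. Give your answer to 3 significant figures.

1430 MPa

Spring index C = D/d = 16.7/2.3 = 7.2609
K_W = (4C−1)/(4C−4) + 0.615/C = 28.043/25.043 + 0.0847 = 1.2045
τ₀ = 8FD/(πd³) = 8·339·16.7/(π·2.3³) = 45290.4/38.224 = 1184.9 MPa
τ_max = K·τ₀ = 1.2045 × 1184.9 = 1427.2 MPa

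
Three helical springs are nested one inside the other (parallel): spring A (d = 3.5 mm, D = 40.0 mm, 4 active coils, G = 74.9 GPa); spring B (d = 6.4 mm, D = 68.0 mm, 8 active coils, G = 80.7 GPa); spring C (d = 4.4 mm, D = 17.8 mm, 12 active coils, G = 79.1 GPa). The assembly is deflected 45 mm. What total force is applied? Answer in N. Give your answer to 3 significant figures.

3010 N

k_A = Gd⁴/(8D³N_a) = (74.9×10³)(3.5⁴)/(8·40.0³·4) = 5.4881 N/mm
k_B = Gd⁴/(8D³N_a) = (80.7×10³)(6.4⁴)/(8·68.0³·8) = 6.728 N/mm
k_C = Gd⁴/(8D³N_a) = (79.1×10³)(4.4⁴)/(8·17.8³·12) = 54.759 N/mm
Parallel: k_eq = 5.4881 + 6.728 + 54.759 = 66.975 N/mm
F = k_eq·δ = 66.975·45 = 3013.9 N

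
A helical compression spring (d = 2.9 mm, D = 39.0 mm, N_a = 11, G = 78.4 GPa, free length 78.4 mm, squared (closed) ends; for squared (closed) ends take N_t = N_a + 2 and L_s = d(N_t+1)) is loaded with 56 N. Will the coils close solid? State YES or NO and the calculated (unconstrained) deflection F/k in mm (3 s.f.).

k = Gd⁴/(8D³N_a) = (78.4×10³)(2.9⁴)/(8·39.0³·11) = 1.0623 N/mm
N_t = 13; L_s = 2.9·14 = 40.6 mm; δ_solid = L₀ − L_s = 78.4 − 40.6 = 37.8 mm
δ = F/k = 56/1.0623 = 52.718 mm
δ ≥ δ_solid → spring goes solid

YES, δ = 52.7 mm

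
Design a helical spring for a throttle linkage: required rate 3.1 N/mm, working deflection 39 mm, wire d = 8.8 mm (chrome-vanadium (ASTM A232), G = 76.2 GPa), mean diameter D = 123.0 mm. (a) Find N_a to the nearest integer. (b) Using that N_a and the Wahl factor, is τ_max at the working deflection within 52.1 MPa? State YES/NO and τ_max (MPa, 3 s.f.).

N_a = Gd⁴/(8D³k) = (76.2×10³)(8.8⁴)/(8·123.0³·3.1) = 9.902 → N_a = 10
Actual rate k = Gd⁴/(8D³·10) = 3.0696 N/mm
Working load F = kδ = 3.0696·39 = 119.71 N
C = 123.0/8.8 = 13.9773; K_W = (4C−1)/(4C−4)+0.615/C = 1.1018
τ_max = K_W·8FD/(πd³) = 1.1018·55.023 = 60.624 MPa
τ_max > 52.1 MPa → exceeds allowable

(a) 10 coils; (b) NO, τ_max = 60.6 MPa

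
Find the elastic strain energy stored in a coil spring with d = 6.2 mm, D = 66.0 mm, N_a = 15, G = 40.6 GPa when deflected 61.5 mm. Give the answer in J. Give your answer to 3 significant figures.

k = Gd⁴/(8D³N_a) = (40.6×10³)(6.2⁴)/(8·66.0³·15) = 1.7389 N/mm
U = ½kδ² = 0.5 × 1.7389 × 61.5² = 3288.5 N·mm = 3.2885 J

3.29 J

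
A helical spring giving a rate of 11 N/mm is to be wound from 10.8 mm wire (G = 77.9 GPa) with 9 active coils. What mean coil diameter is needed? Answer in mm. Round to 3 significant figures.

110 mm

D = (Gd⁴/(8N_a·k))^(1/3) = (77.9×10³·10.8⁴/(8·9·11))^(1/3)
  = (1.33816e+06)^(1/3) = 110.1968 mm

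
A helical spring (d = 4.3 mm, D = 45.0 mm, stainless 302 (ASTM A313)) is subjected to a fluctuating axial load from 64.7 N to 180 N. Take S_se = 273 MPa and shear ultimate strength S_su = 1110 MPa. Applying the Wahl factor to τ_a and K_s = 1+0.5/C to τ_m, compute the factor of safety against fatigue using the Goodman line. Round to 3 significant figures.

C = D/d = 45.0/4.3 = 10.4651; K_W = (4C−1)/(4C−4)+0.615/C = 1.1380; K_s = 1+0.5/C = 1.0478
F_a = (F_max−F_min)/2 = 57.65 N; F_m = (F_max+F_min)/2 = 122.35 N
τ_a = K_W·8F_aD/(πd³) = 1.1380 × 83.09 = 94.556 MPa
τ_m = K_s·8F_mD/(πd³) = 1.0478 × 176.34 = 184.77 MPa
Goodman: 1/n_f = τ_a/S_se + τ_m/S_su = 94.556/273 + 184.77/1110 = 0.34636 + 0.16646 = 0.51282
n_f = 1/0.51282 = 1.95

1.95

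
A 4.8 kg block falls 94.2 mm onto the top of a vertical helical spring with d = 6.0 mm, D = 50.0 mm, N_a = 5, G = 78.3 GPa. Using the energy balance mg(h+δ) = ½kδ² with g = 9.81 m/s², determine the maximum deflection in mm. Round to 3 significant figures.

k = Gd⁴/(8D³N_a) = (78.3×10³)(6.0⁴)/(8·50.0³·5) = 20.295 N/mm
W = mg = 4.8 × 9.81 = 47.088 N
½kδ² − Wδ − Wh = 0 → δ = (W + √(W² + 2kWh))/k
δ = (47.088 + √(2217.3 + 180048))/20.295 = (47.088 + 426.93)/20.295 = 23.356 mm

23.4 mm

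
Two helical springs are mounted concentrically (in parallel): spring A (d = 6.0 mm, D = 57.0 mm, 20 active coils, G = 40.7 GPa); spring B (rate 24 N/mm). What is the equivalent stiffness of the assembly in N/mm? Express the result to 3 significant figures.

25.8 N/mm

k_A = Gd⁴/(8D³N_a) = (40.7×10³)(6.0⁴)/(8·57.0³·20) = 1.7801 N/mm
Parallel: k_eq = 1.7801 + 24 = 25.78 N/mm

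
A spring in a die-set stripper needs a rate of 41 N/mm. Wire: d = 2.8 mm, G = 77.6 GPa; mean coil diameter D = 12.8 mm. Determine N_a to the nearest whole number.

N_a = Gd⁴/(8D³k) = (77.6×10³ × 2.8⁴)/(8 × 12.8³ × 41)
    = 4.76973e+06 / 687866 = 6.934 → 7 coils

7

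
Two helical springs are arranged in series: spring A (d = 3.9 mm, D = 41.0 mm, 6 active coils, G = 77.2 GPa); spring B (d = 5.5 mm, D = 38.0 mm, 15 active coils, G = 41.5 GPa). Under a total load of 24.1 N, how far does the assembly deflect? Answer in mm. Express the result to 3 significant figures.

k_A = Gd⁴/(8D³N_a) = (77.2×10³)(3.9⁴)/(8·41.0³·6) = 5.3986 N/mm
k_B = Gd⁴/(8D³N_a) = (41.5×10³)(5.5⁴)/(8·38.0³·15) = 5.7672 N/mm
Series: 1/k_eq = 1/5.3986 + 1/5.7672 = 0.35863; k_eq = 2.7884 N/mm
δ = F/k_eq = 24.1/2.7884 = 8.6429 mm

8.64 mm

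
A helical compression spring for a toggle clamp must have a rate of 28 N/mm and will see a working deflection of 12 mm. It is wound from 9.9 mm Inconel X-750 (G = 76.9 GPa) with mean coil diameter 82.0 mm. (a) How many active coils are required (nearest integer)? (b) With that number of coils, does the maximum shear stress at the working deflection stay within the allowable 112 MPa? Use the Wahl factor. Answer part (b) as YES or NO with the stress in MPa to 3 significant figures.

(a) 6 coils; (b) YES, τ_max = 84.9 MPa

N_a = Gd⁴/(8D³k) = (76.9×10³)(9.9⁴)/(8·82.0³·28) = 5.981 → N_a = 6
Actual rate k = Gd⁴/(8D³·6) = 27.912 N/mm
Working load F = kδ = 27.912·12 = 334.94 N
C = 82.0/9.9 = 8.2828; K_W = (4C−1)/(4C−4)+0.615/C = 1.1772
τ_max = K_W·8FD/(πd³) = 1.1772·72.08 = 84.855 MPa
τ_max ≤ 112 MPa → acceptable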